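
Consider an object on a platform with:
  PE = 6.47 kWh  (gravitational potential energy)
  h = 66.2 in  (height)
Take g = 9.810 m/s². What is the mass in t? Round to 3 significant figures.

Rearranging PE = m·g·h for m: m = PE/(g·h).
PE = 6.47 kWh = 2.329×10^7 J; h = 66.2 in = 1.681 m; g = 9.810 m/s².
m = 1.412×10^6 kg
1.412×10^6 kg × (1 t / 1000 kg) = 1412 t

1410 t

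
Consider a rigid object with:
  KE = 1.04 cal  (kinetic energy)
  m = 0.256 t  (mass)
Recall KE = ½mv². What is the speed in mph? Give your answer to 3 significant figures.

0.412 mph

Solving KE = ½mv² for v: v = √(2·KE/m).
KE = 1.04 cal = 4.351 J; m = 0.256 t = 256.0 kg.
v = 0.1844 m/s
0.1844 m/s × (1 mph / 0.4470 m/s) = 0.4124 mph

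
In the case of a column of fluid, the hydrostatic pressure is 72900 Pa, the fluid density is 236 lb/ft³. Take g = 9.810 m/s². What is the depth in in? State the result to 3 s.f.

77.4 in

Rearranging: h = P/(ρ·g).
P = 72900 Pa; ρ = 236 lb/ft³ = 3780 kg/m³; g = 9.810 m/s².
h = 1.966 m
1.966 m × (1 in / 0.02540 m) = 77.39 in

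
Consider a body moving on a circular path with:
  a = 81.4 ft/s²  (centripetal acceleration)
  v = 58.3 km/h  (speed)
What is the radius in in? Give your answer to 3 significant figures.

416 in

Rearranging: r = v²/a.
a = 81.4 ft/s² = 24.81 m/s²; v = 58.3 km/h = 16.19 m/s.
r = 10.57 m
10.57 m × (1 in / 0.02540 m) = 416.2 in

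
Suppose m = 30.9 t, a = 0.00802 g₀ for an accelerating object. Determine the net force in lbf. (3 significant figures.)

546 lbf

F is given directly by: F = m·a.
m = 30.9 t = 30900 kg; a = 0.00802 g₀ = 0.07865 m/s².
F = 2430 N  (the unit combination reduces to kg·m/s² = N)
2430 N × (1 lbf / 4.448 N) = 546.3 lbf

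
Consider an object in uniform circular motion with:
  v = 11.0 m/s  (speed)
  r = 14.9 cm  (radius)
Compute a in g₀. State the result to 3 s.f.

82.8 g₀

Directly: a = v²/r.
v = 11.0 m/s; r = 14.9 cm = 0.1490 m.
a = 812.1 m/s²
812.1 m/s² × (1 g₀ / 9.807 m/s²) = 82.81 g₀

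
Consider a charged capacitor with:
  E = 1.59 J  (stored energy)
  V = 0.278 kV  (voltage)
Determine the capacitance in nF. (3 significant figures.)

Rearranging: C = 2E/V².
E = 1.59 J; V = 0.278 kV = 278.0 V.
C = 4.115×10^-5 F
4.115×10^-5 F × (1 nF / 1.000×10^-9 F) = 41147 nF

41100 nF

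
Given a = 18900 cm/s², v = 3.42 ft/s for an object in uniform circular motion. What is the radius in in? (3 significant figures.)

Rearranging a = v²/r for r: r = v²/a.
a = 18900 cm/s² = 189.0 m/s²; v = 3.42 ft/s = 1.042 m/s.
r = 0.005749 m
0.005749 m × (1 in / 0.02540 m) = 0.2264 in

0.226 in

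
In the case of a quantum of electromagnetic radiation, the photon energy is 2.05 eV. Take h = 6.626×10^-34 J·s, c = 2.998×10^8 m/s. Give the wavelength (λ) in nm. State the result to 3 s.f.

Rearranging: λ = hc/E.
E = 2.05 eV = 3.284×10^-19 J; h = 6.626×10^-34 J·s; c = 2.998×10^8 m/s.
λ = 6.048×10^-7 m
6.048×10^-7 m × (1 nm / 1.000×10^-9 m) = 604.8 nm

605 nm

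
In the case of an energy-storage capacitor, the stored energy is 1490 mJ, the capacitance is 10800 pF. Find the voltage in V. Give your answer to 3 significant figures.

16600 V

Rearranging: V = √(2E/C).
E = 1490 mJ = 1.490 J; C = 10800 pF = 1.080×10^-8 F.
V = 16611 V  (the unit combination reduces to kg·m²/(A·s³) = V)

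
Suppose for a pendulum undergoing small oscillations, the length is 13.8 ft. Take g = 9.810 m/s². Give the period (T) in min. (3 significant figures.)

T is given directly by: T = 2π√(L/g).
L = 13.8 ft = 4.206 m; g = 9.810 m/s².
T = 4.114 s
4.114 s × (1 min / 60.00 s) = 0.06857 min

0.0686 min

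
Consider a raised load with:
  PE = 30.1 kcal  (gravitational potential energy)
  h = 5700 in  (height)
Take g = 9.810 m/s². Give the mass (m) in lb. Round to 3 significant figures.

Solving PE = m·g·h for m: m = PE/(g·h).
PE = 30.1 kcal = 1.259×10^5 J; h = 5700 in = 144.8 m; g = 9.810 m/s².
m = 88.67 kg
88.67 kg × (1 lb / 0.4536 kg) = 195.5 lb

195 lb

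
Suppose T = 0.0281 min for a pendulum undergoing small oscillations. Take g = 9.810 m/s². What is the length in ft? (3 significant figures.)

Rearranging T = 2π√(L/g) for L: L = g·(T/2π)².
T = 0.0281 min = 1.686 s; g = 9.810 m/s².
L = 0.7064 m
0.7064 m × (1 ft / 0.3048 m) = 2.317 ft

2.32 ft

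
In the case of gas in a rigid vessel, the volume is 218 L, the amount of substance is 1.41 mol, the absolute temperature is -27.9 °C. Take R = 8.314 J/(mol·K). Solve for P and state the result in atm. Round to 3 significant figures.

0.130 atm

Directly: P = nRT/V.
V = 218 L = 0.2180 m³; n = 1.41 mol; T = -27.9 °C = 245.2 K; R = 8.314 J/(mol·K).
P = 13188 Pa
13188 Pa × (1 atm / 1.013×10^5 Pa) = 0.1302 atm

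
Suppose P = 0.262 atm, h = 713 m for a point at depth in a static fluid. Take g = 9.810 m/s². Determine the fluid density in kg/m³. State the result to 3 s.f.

3.80 kg/m³

Solving P = ρ·g·h for ρ: ρ = P/(g·h).
P = 0.262 atm = 26547 Pa; h = 713 m; g = 9.810 m/s².
ρ = 3.795 kg/m³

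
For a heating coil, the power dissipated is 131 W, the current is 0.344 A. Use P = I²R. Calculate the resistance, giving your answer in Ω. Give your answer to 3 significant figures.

1110 Ω

Rearranging: R = P/I².
P = 131 W; I = 0.344 A.
R = 1107 Ω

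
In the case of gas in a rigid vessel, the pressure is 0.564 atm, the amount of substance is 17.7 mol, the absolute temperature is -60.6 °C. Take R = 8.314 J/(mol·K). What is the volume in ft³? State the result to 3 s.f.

From the ideal-gas law: V = nRT/P.
P = 0.564 atm = 57147 Pa; n = 17.7 mol; T = -60.6 °C = 212.5 K; R = 8.314 J/(mol·K).
V = 0.5473 m³
0.5473 m³ × (1 ft³ / 0.02832 m³) = 19.33 ft³

19.3 ft³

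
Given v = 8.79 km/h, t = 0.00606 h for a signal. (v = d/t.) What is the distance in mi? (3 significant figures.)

0.0331 mi

Rearranging: d = v·t.
v = 8.79 km/h = 2.442 m/s; t = 0.00606 h = 21.82 s.
d = 53.27 m
53.27 m × (1 mi / 1609 m) = 0.03310 mi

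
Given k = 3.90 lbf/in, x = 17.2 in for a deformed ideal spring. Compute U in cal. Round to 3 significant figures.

15.6 cal

Directly: U = ½kx².
k = 3.90 lbf/in = 683.0 N/m; x = 17.2 in = 0.4369 m.
U = 65.18 J  (the unit combination reduces to kg·m²/s² = J)
65.18 J × (1 cal / 4.184 J) = 15.58 cal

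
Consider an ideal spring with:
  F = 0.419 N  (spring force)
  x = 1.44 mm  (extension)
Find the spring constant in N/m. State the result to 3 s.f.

From Hooke's law: k = F/x.
F = 0.419 N; x = 1.44 mm = 0.001440 m.
k = 291.0 N/m

291 N/m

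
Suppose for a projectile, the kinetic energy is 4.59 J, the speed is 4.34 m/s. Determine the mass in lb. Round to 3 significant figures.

1.07 lb

Rearranging KE = ½mv² for m: m = 2·KE/v².
KE = 4.59 J; v = 4.34 m/s.
m = 0.4874 kg
0.4874 kg × (1 lb / 0.4536 kg) = 1.074 lb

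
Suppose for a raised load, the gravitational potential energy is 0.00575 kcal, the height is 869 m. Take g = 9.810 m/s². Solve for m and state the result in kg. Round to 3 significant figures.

Solving PE = m·g·h for m: m = PE/(g·h).
PE = 0.00575 kcal = 24.06 J; h = 869 m; g = 9.810 m/s².
m = 0.002822 kg

0.00282 kg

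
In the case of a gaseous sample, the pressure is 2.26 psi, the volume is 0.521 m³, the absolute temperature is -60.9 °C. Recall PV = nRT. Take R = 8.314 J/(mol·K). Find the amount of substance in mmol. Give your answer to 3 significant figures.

4600 mmol

Rearranging: n = PV/(RT).
P = 2.26 psi = 15582 Pa; V = 0.521 m³; T = -60.9 °C = 212.2 K; R = 8.314 J/(mol·K).
n = 4.601 mol
4.601 mol × (1 mmol / 0.001000 mol) = 4601 mmol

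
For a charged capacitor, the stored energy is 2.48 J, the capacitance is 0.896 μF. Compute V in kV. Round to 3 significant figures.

2.35 kV

Solving E = ½C·V² for V: V = √(2E/C).
E = 2.48 J; C = 0.896 μF = 8.960×10^-7 F.
V = 2353 V
2353 V × (1 kV / 1000 V) = 2.353 kV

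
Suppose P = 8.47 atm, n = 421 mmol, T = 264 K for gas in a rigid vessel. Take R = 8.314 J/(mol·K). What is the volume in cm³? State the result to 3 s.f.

Rearranging: V = nRT/P.
P = 8.47 atm = 8.582×10^5 Pa; n = 421 mmol = 0.4210 mol; T = 264 K; R = 8.314 J/(mol·K).
V = 0.001077 m³
0.001077 m³ × (1 cm³ / 1.000×10^-6 m³) = 1077 cm³

1080 cm³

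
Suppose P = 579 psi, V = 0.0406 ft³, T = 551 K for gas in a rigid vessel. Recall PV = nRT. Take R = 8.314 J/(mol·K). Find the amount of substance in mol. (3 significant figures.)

From the ideal-gas law: n = PV/(RT).
P = 579 psi = 3.992×10^6 Pa; V = 0.0406 ft³ = 0.001150 m³; T = 551 K; R = 8.314 J/(mol·K).
n = 1.002 mol

1.00 mol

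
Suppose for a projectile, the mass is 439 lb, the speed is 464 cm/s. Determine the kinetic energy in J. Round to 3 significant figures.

2140 J

KE is given directly by: KE = ½mv².
m = 439 lb = 199.1 kg; v = 464 cm/s = 4.640 m/s.
KE = 2144 J  (the unit combination reduces to kg·m²/s² = J)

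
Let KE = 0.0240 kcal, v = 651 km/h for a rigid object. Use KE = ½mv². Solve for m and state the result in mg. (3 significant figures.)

Rearranging: m = 2·KE/v².
KE = 0.0240 kcal = 100.4 J; v = 651 km/h = 180.8 m/s.
m = 0.006142 kg
0.006142 kg × (1 mg / 1.000×10^-6 kg) = 6142 mg

6140 mg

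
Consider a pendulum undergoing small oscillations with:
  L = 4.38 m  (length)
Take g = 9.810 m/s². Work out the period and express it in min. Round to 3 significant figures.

T is given directly by: T = 2π√(L/g).
L = 4.38 m; g = 9.810 m/s².
T = 4.198 s
4.198 s × (1 min / 60.00 s) = 0.06997 min

0.0700 min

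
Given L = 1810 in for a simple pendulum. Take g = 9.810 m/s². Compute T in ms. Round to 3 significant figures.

13600 ms

Directly: T = 2π√(L/g).
L = 1810 in = 45.97 m; g = 9.810 m/s².
T = 13.60 s
13.60 s × (1 ms / 0.001000 s) = 13602 ms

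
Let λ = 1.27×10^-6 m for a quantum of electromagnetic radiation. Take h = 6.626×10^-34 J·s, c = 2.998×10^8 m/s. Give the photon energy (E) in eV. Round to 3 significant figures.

Directly: E = hc/λ.
λ = 1.27×10^-6 m; h = 6.626×10^-34 J·s; c = 2.998×10^8 m/s.
E = 1.564×10^-19 J
1.564×10^-19 J × (1 eV / 1.602×10^-19 J) = 0.9763 eV

0.976 eV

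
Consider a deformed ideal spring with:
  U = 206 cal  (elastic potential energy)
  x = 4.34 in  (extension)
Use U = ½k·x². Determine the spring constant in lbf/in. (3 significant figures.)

810 lbf/in

Rearranging: k = 2U/x².
U = 206 cal = 861.9 J; x = 4.34 in = 0.1102 m.
k = 1.419×10^5 N/m
1.419×10^5 N/m × (1 lbf/in / 175.1 N/m) = 810.0 lbf/in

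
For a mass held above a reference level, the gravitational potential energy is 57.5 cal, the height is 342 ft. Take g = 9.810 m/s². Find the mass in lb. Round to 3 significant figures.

Rearranging: m = PE/(g·h).
PE = 57.5 cal = 240.6 J; h = 342 ft = 104.2 m; g = 9.810 m/s².
m = 0.2353 kg
0.2353 kg × (1 lb / 0.4536 kg) = 0.5187 lb

0.519 lb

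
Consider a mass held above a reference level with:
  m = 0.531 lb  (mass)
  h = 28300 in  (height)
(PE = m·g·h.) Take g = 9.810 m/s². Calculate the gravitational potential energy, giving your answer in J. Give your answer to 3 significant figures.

PE is given directly by: PE = mgh.
m = 0.531 lb = 0.2409 kg; h = 28300 in = 718.8 m; g = 9.810 m/s².
PE = 1698 J  (the unit combination reduces to kg·m²/s² = J)

1700 J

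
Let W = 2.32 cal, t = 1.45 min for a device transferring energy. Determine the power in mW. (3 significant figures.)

112 mW

P is given directly by: P = W/t.
W = 2.32 cal = 9.707 J; t = 1.45 min = 87.00 s.
P = 0.1116 W
0.1116 W × (1 mW / 0.001000 W) = 111.6 mW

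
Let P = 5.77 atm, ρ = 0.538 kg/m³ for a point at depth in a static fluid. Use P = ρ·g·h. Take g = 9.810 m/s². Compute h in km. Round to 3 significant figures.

111 km

Solving P = ρ·g·h for h: h = P/(ρ·g).
P = 5.77 atm = 5.846×10^5 Pa; ρ = 0.538 kg/m³; g = 9.810 m/s².
h = 1.108×10^5 m
1.108×10^5 m × (1 km / 1000 m) = 110.8 km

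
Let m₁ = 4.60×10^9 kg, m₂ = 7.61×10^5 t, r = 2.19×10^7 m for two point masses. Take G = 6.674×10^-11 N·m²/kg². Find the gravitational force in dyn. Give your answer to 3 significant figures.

From Newton's law of gravitation: F = Gm₁m₂/r².
m₁ = 4.60×10^9 kg; m₂ = 7.61×10^5 t = 7.610×10^8 kg; r = 2.19×10^7 m; G = 6.674×10^-11 N·m²/kg².
F = 4.871×10^-7 N  (the unit combination reduces to kg·m/s² = N)
4.871×10^-7 N × (1 dyn / 1.000×10^-5 N) = 0.04871 dyn

0.0487 dyn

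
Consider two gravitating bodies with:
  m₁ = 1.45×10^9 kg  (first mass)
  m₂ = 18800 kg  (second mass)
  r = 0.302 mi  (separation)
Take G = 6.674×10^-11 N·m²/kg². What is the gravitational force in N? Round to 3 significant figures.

0.00770 N

Directly: F = Gm₁m₂/r².
m₁ = 1.45×10^9 kg; m₂ = 18800 kg; r = 0.302 mi = 486.0 m; G = 6.674×10^-11 N·m²/kg².
F = 0.007702 N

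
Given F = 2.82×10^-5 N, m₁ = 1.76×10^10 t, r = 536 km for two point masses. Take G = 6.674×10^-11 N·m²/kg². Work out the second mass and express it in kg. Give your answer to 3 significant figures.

From Newton's law of gravitation: m₂ = F·r²/(G·m₁).
F = 2.82×10^-5 N; m₁ = 1.76×10^10 t = 1.760×10^13 kg; r = 536 km = 5.360×10^5 m; G = 6.674×10^-11 N·m²/kg².
m₂ = 6897 kg

6900 kg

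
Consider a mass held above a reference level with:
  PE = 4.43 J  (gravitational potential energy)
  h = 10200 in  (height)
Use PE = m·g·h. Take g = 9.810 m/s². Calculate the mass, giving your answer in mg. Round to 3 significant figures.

1740 mg

Solving PE = m·g·h for m: m = PE/(g·h).
PE = 4.43 J; h = 10200 in = 259.1 m; g = 9.810 m/s².
m = 0.001743 kg
0.001743 kg × (1 mg / 1.000×10^-6 kg) = 1743 mg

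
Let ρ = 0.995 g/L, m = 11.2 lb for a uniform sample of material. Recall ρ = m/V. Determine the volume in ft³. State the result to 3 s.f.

180 ft³

Rearranging: V = m/ρ.
ρ = 0.995 g/L = 0.9950 kg/m³; m = 11.2 lb = 5.080 kg.
V = 5.106 m³
5.106 m³ × (1 ft³ / 0.02832 m³) = 180.3 ft³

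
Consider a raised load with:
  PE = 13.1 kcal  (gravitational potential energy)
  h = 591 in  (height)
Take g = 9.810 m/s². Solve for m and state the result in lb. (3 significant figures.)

Rearranging: m = PE/(g·h).
PE = 13.1 kcal = 54810 J; h = 591 in = 15.01 m; g = 9.810 m/s².
m = 372.2 kg
372.2 kg × (1 lb / 0.4536 kg) = 820.6 lb

821 lb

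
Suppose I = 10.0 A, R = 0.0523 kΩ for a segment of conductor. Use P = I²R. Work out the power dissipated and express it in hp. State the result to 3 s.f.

7.01 hp

Directly: P = I²R.
I = 10.0 A; R = 0.0523 kΩ = 52.30 Ω.
P = 5230 W
5230 W × (1 hp / 745.7 W) = 7.014 hp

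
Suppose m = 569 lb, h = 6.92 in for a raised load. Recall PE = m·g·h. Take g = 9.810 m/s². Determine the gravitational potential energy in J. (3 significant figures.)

Directly: PE = mgh.
m = 569 lb = 258.1 kg; h = 6.92 in = 0.1758 m; g = 9.810 m/s².
PE = 445.0 J  (the unit combination reduces to kg·m²/s² = J)

445 J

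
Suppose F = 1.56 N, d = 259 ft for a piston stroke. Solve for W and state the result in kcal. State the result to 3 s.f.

0.0294 kcal

Directly: W = F·d.
F = 1.56 N; d = 259 ft = 78.94 m.
W = 123.2 J  (the unit combination reduces to kg·m²/s² = J)
123.2 J × (1 kcal / 4184 J) = 0.02943 kcal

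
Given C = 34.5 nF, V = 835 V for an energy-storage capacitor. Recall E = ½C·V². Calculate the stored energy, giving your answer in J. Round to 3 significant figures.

E is given directly by: E = ½CV².
C = 34.5 nF = 3.450×10^-8 F; V = 835 V.
E = 0.01203 J  (the unit combination reduces to kg·m²/s² = J)

0.0120 J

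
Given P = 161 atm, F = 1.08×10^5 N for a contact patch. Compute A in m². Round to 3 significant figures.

0.00662 m²

Solving P = F/A for A: A = F/P.
P = 161 atm = 1.631×10^7 Pa; F = 1.08×10^5 N.
A = 0.006620 m²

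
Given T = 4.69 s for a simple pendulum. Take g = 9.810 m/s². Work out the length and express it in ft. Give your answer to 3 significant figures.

17.9 ft

Rearranging T = 2π√(L/g) for L: L = g·(T/2π)².
T = 4.69 s; g = 9.810 m/s².
L = 5.466 m
5.466 m × (1 ft / 0.3048 m) = 17.93 ft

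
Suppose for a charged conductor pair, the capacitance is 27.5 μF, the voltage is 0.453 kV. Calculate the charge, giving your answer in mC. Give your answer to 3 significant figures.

12.5 mC

Rearranging: Q = CV.
C = 27.5 μF = 2.750×10^-5 F; V = 0.453 kV = 453.0 V.
Q = 0.01246 C
0.01246 C × (1 mC / 0.001000 C) = 12.46 mC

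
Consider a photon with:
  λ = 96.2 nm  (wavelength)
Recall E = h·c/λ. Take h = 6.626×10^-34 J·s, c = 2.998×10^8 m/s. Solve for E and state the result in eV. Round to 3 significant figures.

12.9 eV

Directly: E = hc/λ.
λ = 96.2 nm = 9.620×10^-8 m; h = 6.626×10^-34 J·s; c = 2.998×10^8 m/s.
E = 2.065×10^-18 J
2.065×10^-18 J × (1 eV / 1.602×10^-19 J) = 12.89 eV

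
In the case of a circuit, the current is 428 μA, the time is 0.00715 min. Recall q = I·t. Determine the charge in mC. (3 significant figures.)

Directly: q = It.
I = 428 μA = 4.280×10^-4 A; t = 0.00715 min = 0.4290 s.
q = 1.836×10^-4 C
1.836×10^-4 C × (1 mC / 0.001000 C) = 0.1836 mC

0.184 mC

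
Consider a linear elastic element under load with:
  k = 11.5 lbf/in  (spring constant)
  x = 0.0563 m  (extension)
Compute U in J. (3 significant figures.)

Directly: U = ½kx².
k = 11.5 lbf/in = 2014 N/m; x = 0.0563 m.
U = 3.192 J  (the unit combination reduces to kg·m²/s² = J)

3.19 J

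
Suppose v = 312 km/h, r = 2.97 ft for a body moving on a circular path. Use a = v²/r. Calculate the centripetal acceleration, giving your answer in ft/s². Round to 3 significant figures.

27200 ft/s²

Directly: a = v²/r.
v = 312 km/h = 86.67 m/s; r = 2.97 ft = 0.9053 m.
a = 8297 m/s²
8297 m/s² × (1 ft/s² / 0.3048 m/s²) = 27222 ft/s²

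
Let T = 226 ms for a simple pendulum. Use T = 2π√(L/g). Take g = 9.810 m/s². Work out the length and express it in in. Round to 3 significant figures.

0.500 in

Solving T = 2π√(L/g) for L: L = g·(T/2π)².
T = 226 ms = 0.2260 s; g = 9.810 m/s².
L = 0.01269 m
0.01269 m × (1 in / 0.02540 m) = 0.4997 in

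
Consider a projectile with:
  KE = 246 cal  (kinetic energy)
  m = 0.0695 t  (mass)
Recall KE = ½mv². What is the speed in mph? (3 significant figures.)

12.2 mph

Rearranging KE = ½mv² for v: v = √(2·KE/m).
KE = 246 cal = 1029 J; m = 0.0695 t = 69.50 kg.
v = 5.442 m/s
5.442 m/s × (1 mph / 0.4470 m/s) = 12.17 mph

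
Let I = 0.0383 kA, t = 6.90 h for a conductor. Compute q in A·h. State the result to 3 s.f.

264 A·h

Directly: q = It.
I = 0.0383 kA = 38.30 A; t = 6.90 h = 24840 s.
q = 9.514×10^5 C  (the unit combination reduces to A·s = C)
9.514×10^5 C × (1 A·h / 3600 C) = 264.3 A·h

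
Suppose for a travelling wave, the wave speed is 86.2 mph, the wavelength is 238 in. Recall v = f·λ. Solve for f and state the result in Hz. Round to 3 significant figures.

Solving v = f·λ for f: f = v/λ.
v = 86.2 mph = 38.53 m/s; λ = 238 in = 6.045 m.
f = 6.374 Hz

6.37 Hz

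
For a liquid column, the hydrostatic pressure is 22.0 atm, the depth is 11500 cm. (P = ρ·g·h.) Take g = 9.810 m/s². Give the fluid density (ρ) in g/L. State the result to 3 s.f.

Rearranging: ρ = P/(g·h).
P = 22.0 atm = 2.229×10^6 Pa; h = 11500 cm = 115.0 m; g = 9.810 m/s².
ρ = 1976 kg/m³
Since 1 g/L = 1 kg/m³, 1976 g/L.

1980 g/L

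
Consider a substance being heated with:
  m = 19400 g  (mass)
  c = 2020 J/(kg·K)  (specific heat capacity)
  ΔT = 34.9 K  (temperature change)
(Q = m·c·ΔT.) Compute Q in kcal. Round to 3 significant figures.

327 kcal

Directly: Q = mcΔT.
m = 19400 g = 19.40 kg; c = 2020 J/(kg·K); ΔT = 34.9 K.
Q = 1.368×10^6 J  (the unit combination reduces to kg·m²/s² = J)
1.368×10^6 J × (1 kcal / 4184 J) = 326.9 kcal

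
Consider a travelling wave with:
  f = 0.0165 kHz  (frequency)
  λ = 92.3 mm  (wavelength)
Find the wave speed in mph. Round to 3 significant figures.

v is given directly by: v = fλ.
f = 0.0165 kHz = 16.50 Hz; λ = 92.3 mm = 0.09230 m.
v = 1.523 m/s
1.523 m/s × (1 mph / 0.4470 m/s) = 3.407 mph

3.41 mph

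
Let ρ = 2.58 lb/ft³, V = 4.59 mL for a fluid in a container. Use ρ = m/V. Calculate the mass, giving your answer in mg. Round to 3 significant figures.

Rearranging ρ = m/V for m: m = ρV.
ρ = 2.58 lb/ft³ = 41.33 kg/m³; V = 4.59 mL = 4.590×10^-6 m³.
m = 1.897×10^-4 kg
1.897×10^-4 kg × (1 mg / 1.000×10^-6 kg) = 189.7 mg

190 mg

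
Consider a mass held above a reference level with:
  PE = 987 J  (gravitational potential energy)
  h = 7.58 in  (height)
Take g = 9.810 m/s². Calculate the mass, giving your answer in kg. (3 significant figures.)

523 kg

Solving PE = m·g·h for m: m = PE/(g·h).
PE = 987 J; h = 7.58 in = 0.1925 m; g = 9.810 m/s².
m = 522.6 kg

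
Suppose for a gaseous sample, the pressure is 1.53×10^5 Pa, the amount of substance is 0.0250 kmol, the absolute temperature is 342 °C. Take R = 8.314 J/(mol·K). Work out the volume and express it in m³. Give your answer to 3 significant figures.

Solving PV = nRT for V: V = nRT/P.
P = 1.53×10^5 Pa; n = 0.0250 kmol = 25.00 mol; T = 342 °C = 615.1 K; R = 8.314 J/(mol·K).
V = 0.8357 m³

0.836 m³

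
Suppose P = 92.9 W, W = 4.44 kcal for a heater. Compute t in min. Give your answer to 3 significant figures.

Rearranging P = W/t for t: t = W/P.
P = 92.9 W; W = 4.44 kcal = 18577 J.
t = 200.0 s
200.0 s × (1 min / 60.00 s) = 3.333 min

3.33 min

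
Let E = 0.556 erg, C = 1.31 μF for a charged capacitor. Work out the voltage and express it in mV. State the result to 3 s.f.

291 mV

Solving E = ½C·V² for V: V = √(2E/C).
E = 0.556 erg = 5.560×10^-8 J; C = 1.31 μF = 1.310×10^-6 F.
V = 0.2914 V
0.2914 V × (1 mV / 0.001000 V) = 291.4 mV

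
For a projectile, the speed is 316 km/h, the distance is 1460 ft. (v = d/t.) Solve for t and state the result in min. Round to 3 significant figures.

Solving v = d/t for t: t = d/v.
v = 316 km/h = 87.78 m/s; d = 1460 ft = 445.0 m.
t = 5.070 s
5.070 s × (1 min / 60.00 s) = 0.08450 min

0.0845 min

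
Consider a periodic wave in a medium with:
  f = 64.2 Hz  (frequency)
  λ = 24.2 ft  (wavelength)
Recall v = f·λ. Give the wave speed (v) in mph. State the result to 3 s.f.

1060 mph

v is given directly by: v = fλ.
f = 64.2 Hz; λ = 24.2 ft = 7.376 m.
v = 473.5 m/s
473.5 m/s × (1 mph / 0.4470 m/s) = 1059 mph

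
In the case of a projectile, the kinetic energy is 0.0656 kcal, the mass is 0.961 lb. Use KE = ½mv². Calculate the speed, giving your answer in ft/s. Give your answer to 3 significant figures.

Rearranging: v = √(2·KE/m).
KE = 0.0656 kcal = 274.5 J; m = 0.961 lb = 0.4359 kg.
v = 35.49 m/s
35.49 m/s × (1 ft/s / 0.3048 m/s) = 116.4 ft/s

116 ft/s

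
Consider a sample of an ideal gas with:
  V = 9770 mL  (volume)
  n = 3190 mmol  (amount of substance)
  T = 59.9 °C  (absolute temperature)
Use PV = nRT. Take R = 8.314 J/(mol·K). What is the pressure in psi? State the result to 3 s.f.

131 psi

Directly: P = nRT/V.
V = 9770 mL = 0.009770 m³; n = 3190 mmol = 3.190 mol; T = 59.9 °C = 333.0 K; R = 8.314 J/(mol·K).
P = 9.041×10^5 Pa  (the unit combination reduces to kg/(m·s²) = Pa)
9.041×10^5 Pa × (1 psi / 6895 Pa) = 131.1 psi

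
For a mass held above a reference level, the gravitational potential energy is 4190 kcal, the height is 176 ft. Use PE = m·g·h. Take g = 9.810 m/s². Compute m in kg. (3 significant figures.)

Rearranging PE = m·g·h for m: m = PE/(g·h).
PE = 4190 kcal = 1.753×10^7 J; h = 176 ft = 53.64 m; g = 9.810 m/s².
m = 33313 kg

33300 kg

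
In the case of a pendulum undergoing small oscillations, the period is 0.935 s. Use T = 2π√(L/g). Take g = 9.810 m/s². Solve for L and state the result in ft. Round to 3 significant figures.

0.713 ft

Solving T = 2π√(L/g) for L: L = g·(T/2π)².
T = 0.935 s; g = 9.810 m/s².
L = 0.2172 m
0.2172 m × (1 ft / 0.3048 m) = 0.7127 ft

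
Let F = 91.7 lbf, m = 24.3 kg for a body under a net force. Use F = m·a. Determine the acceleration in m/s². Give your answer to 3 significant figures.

16.8 m/s²

From Newton's second law: a = F/m.
F = 91.7 lbf = 407.9 N; m = 24.3 kg.
a = 16.79 m/s²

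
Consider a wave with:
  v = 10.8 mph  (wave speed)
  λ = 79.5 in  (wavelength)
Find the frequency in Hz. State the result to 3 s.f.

Solving v = f·λ for f: f = v/λ.
v = 10.8 mph = 4.828 m/s; λ = 79.5 in = 2.019 m.
f = 2.391 Hz

2.39 Hz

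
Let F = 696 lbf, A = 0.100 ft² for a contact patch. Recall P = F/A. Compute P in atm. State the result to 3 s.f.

Directly: P = F/A.
F = 696 lbf = 3096 N; A = 0.100 ft² = 0.009290 m².
P = 3.332×10^5 Pa
3.332×10^5 Pa × (1 atm / 1.013×10^5 Pa) = 3.289 atm

3.29 atm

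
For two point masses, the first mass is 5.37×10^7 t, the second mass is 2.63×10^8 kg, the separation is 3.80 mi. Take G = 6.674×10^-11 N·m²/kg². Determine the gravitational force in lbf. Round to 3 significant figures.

5.67 lbf

F is given directly by: F = Gm₁m₂/r².
m₁ = 5.37×10^7 t = 5.370×10^10 kg; m₂ = 2.63×10^8 kg; r = 3.80 mi = 6116 m; G = 6.674×10^-11 N·m²/kg².
F = 25.20 N  (the unit combination reduces to kg·m/s² = N)
25.20 N × (1 lbf / 4.448 N) = 5.666 lbf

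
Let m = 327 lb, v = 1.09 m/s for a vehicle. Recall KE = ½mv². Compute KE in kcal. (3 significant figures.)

KE is given directly by: KE = ½mv².
m = 327 lb = 148.3 kg; v = 1.09 m/s.
KE = 88.11 J  (the unit combination reduces to kg·m²/s² = J)
88.11 J × (1 kcal / 4184 J) = 0.02106 kcal

0.0211 kcal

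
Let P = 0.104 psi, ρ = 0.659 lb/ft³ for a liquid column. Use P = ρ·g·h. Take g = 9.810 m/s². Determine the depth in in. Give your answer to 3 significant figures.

273 in

Solving P = ρ·g·h for h: h = P/(ρ·g).
P = 0.104 psi = 717.1 Pa; ρ = 0.659 lb/ft³ = 10.56 kg/m³; g = 9.810 m/s².
h = 6.924 m
6.924 m × (1 in / 0.02540 m) = 272.6 in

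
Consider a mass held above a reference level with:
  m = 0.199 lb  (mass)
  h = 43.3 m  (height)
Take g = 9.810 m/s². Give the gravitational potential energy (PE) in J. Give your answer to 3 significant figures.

Directly: PE = mgh.
m = 0.199 lb = 0.09026 kg; h = 43.3 m; g = 9.810 m/s².
PE = 38.34 J  (the unit combination reduces to kg·m²/s² = J)

38.3 J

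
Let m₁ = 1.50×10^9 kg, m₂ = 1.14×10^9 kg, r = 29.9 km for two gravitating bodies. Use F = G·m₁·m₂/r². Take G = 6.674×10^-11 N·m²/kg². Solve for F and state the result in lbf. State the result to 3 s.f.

From Newton's law of gravitation: F = Gm₁m₂/r².
m₁ = 1.50×10^9 kg; m₂ = 1.14×10^9 kg; r = 29.9 km = 29900 m; G = 6.674×10^-11 N·m²/kg².
F = 0.1277 N  (the unit combination reduces to kg·m/s² = N)
0.1277 N × (1 lbf / 4.448 N) = 0.02870 lbf

0.0287 lbf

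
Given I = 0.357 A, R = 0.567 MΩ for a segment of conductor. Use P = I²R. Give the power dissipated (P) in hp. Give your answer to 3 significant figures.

P is given directly by: P = I²R.
I = 0.357 A; R = 0.567 MΩ = 5.670×10^5 Ω.
P = 72264 W
72264 W × (1 hp / 745.7 W) = 96.91 hp

96.9 hp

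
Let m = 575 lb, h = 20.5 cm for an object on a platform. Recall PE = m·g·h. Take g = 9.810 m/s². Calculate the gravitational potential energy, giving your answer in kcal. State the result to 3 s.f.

Directly: PE = mgh.
m = 575 lb = 260.8 kg; h = 20.5 cm = 0.2050 m; g = 9.810 m/s².
PE = 524.5 J
524.5 J × (1 kcal / 4184 J) = 0.1254 kcal

0.125 kcal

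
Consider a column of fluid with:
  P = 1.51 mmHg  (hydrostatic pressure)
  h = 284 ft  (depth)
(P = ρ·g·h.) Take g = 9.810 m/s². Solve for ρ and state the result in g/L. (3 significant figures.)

0.237 g/L

Rearranging: ρ = P/(g·h).
P = 1.51 mmHg = 201.3 Pa; h = 284 ft = 86.56 m; g = 9.810 m/s².
ρ = 0.2371 kg/m³
Since 1 g/L = 1 kg/m³, 0.2371 g/L.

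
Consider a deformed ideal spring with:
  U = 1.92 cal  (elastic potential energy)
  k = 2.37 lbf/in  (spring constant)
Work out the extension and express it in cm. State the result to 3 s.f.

Rearranging: x = √(2U/k).
U = 1.92 cal = 8.033 J; k = 2.37 lbf/in = 415.1 N/m.
x = 0.1967 m
0.1967 m × (1 cm / 0.01000 m) = 19.67 cm

19.7 cm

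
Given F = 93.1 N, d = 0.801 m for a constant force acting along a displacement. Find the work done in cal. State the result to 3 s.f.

17.8 cal

W is given directly by: W = F·d.
F = 93.1 N; d = 0.801 m.
W = 74.57 J
74.57 J × (1 cal / 4.184 J) = 17.82 cal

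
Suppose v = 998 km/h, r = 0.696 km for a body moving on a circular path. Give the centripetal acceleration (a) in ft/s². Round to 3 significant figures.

Directly: a = v²/r.
v = 998 km/h = 277.2 m/s; r = 0.696 km = 696.0 m.
a = 110.4 m/s²
110.4 m/s² × (1 ft/s² / 0.3048 m/s²) = 362.3 ft/s²

362 ft/s²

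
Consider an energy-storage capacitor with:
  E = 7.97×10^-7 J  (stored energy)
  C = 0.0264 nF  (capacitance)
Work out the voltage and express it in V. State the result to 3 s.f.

Rearranging E = ½C·V² for V: V = √(2E/C).
E = 7.97×10^-7 J; C = 0.0264 nF = 2.640×10^-11 F.
V = 245.7 V

246 V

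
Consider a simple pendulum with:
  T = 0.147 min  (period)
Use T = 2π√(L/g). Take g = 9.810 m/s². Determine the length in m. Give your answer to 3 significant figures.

Solving T = 2π√(L/g) for L: L = g·(T/2π)².
T = 0.147 min = 8.820 s; g = 9.810 m/s².
L = 19.33 m

19.3 m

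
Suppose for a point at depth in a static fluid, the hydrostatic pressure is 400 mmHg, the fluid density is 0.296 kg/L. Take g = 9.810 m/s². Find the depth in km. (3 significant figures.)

0.0184 km

Rearranging P = ρ·g·h for h: h = P/(ρ·g).
P = 400 mmHg = 53329 Pa; ρ = 0.296 kg/L = 296.0 kg/m³; g = 9.810 m/s².
h = 18.37 m
18.37 m × (1 km / 1000 m) = 0.01837 km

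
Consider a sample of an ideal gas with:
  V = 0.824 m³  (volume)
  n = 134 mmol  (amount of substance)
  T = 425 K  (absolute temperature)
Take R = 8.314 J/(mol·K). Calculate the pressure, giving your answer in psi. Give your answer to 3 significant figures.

From the ideal-gas law: P = nRT/V.
V = 0.824 m³; n = 134 mmol = 0.1340 mol; T = 425 K; R = 8.314 J/(mol·K).
P = 574.6 Pa
574.6 Pa × (1 psi / 6895 Pa) = 0.08334 psi

0.0833 psi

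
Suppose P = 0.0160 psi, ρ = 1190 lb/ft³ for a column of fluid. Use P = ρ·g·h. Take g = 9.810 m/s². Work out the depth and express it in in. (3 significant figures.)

Solving P = ρ·g·h for h: h = P/(ρ·g).
P = 0.0160 psi = 110.3 Pa; ρ = 1190 lb/ft³ = 19062 kg/m³; g = 9.810 m/s².
h = 5.899×10^-4 m
5.899×10^-4 m × (1 in / 0.02540 m) = 0.02323 in

0.0232 in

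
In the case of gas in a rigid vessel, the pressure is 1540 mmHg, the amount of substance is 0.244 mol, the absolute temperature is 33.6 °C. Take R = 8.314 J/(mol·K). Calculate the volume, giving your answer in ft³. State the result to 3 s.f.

0.107 ft³

Rearranging: V = nRT/P.
P = 1540 mmHg = 2.053×10^5 Pa; n = 0.244 mol; T = 33.6 °C = 306.8 K; R = 8.314 J/(mol·K).
V = 0.003031 m³
0.003031 m³ × (1 ft³ / 0.02832 m³) = 0.1070 ft³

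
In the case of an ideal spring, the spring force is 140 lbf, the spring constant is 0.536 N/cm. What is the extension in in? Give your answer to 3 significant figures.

Solving F = k·x for x: x = F/k.
F = 140 lbf = 622.8 N; k = 0.536 N/cm = 53.60 N/m.
x = 11.62 m
11.62 m × (1 in / 0.02540 m) = 457.4 in

457 in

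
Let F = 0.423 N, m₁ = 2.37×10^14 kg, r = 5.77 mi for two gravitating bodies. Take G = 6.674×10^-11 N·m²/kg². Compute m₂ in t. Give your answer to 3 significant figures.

2.31 t

From Newton's law of gravitation: m₂ = F·r²/(G·m₁).
F = 0.423 N; m₁ = 2.37×10^14 kg; r = 5.77 mi = 9286 m; G = 6.674×10^-11 N·m²/kg².
m₂ = 2306 kg
2306 kg × (1 t / 1000 kg) = 2.306 t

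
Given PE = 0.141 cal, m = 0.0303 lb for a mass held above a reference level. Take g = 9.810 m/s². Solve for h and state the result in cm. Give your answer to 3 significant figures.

Rearranging PE = m·g·h for h: h = PE/(m·g).
PE = 0.141 cal = 0.5899 J; m = 0.0303 lb = 0.01374 kg; g = 9.810 m/s².
h = 4.376 m
4.376 m × (1 cm / 0.01000 m) = 437.6 cm

438 cm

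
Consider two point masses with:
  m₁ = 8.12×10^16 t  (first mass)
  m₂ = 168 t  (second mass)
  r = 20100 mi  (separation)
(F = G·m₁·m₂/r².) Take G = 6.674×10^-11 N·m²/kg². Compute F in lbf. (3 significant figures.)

0.196 lbf

From Newton's law of gravitation: F = Gm₁m₂/r².
m₁ = 8.12×10^16 t = 8.120×10^19 kg; m₂ = 168 t = 1.680×10^5 kg; r = 20100 mi = 3.235×10^7 m; G = 6.674×10^-11 N·m²/kg².
F = 0.8701 N
0.8701 N × (1 lbf / 4.448 N) = 0.1956 lbf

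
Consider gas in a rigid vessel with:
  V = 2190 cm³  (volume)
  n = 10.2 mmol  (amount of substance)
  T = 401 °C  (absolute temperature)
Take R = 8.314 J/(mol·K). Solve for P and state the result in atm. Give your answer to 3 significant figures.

0.258 atm

From the ideal-gas law: P = nRT/V.
V = 2190 cm³ = 0.002190 m³; n = 10.2 mmol = 0.01020 mol; T = 401 °C = 674.1 K; R = 8.314 J/(mol·K).
P = 26105 Pa  (the unit combination reduces to kg/(m·s²) = Pa)
26105 Pa × (1 atm / 1.013×10^5 Pa) = 0.2576 atm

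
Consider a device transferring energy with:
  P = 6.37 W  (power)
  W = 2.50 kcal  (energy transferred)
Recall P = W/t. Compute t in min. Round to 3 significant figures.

Solving P = W/t for t: t = W/P.
P = 6.37 W; W = 2.50 kcal = 10460 J.
t = 1642 s
1642 s × (1 min / 60.00 s) = 27.37 min

27.4 min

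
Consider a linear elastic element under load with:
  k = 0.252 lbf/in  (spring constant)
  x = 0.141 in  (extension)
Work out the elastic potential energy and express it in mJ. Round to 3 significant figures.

0.283 mJ

U is given directly by: U = ½kx².
k = 0.252 lbf/in = 44.13 N/m; x = 0.141 in = 0.003581 m.
U = 2.830×10^-4 J
2.830×10^-4 J × (1 mJ / 0.001000 J) = 0.2830 mJ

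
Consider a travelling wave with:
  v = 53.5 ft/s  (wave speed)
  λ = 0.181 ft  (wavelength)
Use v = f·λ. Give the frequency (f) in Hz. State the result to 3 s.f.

296 Hz

Rearranging v = f·λ for f: f = v/λ.
v = 53.5 ft/s = 16.31 m/s; λ = 0.181 ft = 0.05517 m.
f = 295.6 Hz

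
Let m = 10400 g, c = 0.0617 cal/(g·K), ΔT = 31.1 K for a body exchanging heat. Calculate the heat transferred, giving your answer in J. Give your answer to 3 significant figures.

83500 J

Directly: Q = mcΔT.
m = 10400 g = 10.40 kg; c = 0.0617 cal/(g·K) = 258.2 J/(kg·K); ΔT = 31.1 K.
Q = 83497 J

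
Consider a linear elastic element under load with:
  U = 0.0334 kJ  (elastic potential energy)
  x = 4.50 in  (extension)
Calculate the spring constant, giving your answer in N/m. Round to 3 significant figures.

5110 N/m

Rearranging U = ½k·x² for k: k = 2U/x².
U = 0.0334 kJ = 33.40 J; x = 4.50 in = 0.1143 m.
k = 5113 N/m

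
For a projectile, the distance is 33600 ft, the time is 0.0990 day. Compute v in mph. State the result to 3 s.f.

v is given directly by: v = d/t.
d = 33600 ft = 10241 m; t = 0.0990 day = 8554 s.
v = 1.197 m/s
1.197 m/s × (1 mph / 0.4470 m/s) = 2.678 mph

2.68 mph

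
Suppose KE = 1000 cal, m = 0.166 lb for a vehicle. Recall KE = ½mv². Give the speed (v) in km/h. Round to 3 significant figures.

1200 km/h

Solving KE = ½mv² for v: v = √(2·KE/m).
KE = 1000 cal = 4184 J; m = 0.166 lb = 0.07530 kg.
v = 333.4 m/s
333.4 m/s × (1 km/h / 0.2778 m/s) = 1200 km/h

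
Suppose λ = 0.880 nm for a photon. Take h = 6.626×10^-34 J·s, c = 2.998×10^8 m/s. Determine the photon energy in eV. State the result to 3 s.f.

1410 eV

E is given directly by: E = hc/λ.
λ = 0.880 nm = 8.800×10^-10 m; h = 6.626×10^-34 J·s; c = 2.998×10^8 m/s.
E = 2.257×10^-16 J
2.257×10^-16 J × (1 eV / 1.602×10^-19 J) = 1409 eV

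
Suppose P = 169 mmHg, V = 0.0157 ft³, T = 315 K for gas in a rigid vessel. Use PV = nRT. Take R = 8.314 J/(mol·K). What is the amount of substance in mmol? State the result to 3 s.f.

Rearranging PV = nRT for n: n = PV/(RT).
P = 169 mmHg = 22531 Pa; V = 0.0157 ft³ = 4.446×10^-4 m³; T = 315 K; R = 8.314 J/(mol·K).
n = 0.003825 mol
0.003825 mol × (1 mmol / 0.001000 mol) = 3.825 mmol

3.82 mmol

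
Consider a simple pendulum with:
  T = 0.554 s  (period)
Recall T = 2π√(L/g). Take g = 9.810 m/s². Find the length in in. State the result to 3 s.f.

3.00 in

Rearranging T = 2π√(L/g) for L: L = g·(T/2π)².
T = 0.554 s; g = 9.810 m/s².
L = 0.07627 m
0.07627 m × (1 in / 0.02540 m) = 3.003 in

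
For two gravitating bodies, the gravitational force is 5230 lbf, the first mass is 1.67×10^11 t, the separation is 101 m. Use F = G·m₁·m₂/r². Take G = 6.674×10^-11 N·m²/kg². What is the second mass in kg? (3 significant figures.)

21300 kg

From Newton's law of gravitation: m₂ = F·r²/(G·m₁).
F = 5230 lbf = 23264 N; m₁ = 1.67×10^11 t = 1.670×10^14 kg; r = 101 m; G = 6.674×10^-11 N·m²/kg².
m₂ = 21293 kg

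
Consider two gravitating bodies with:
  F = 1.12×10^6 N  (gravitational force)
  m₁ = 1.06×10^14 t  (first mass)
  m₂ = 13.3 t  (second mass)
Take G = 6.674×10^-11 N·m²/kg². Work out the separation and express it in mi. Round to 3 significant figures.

From Newton's law of gravitation: r = √(G·m₁m₂/F).
F = 1.12×10^6 N; m₁ = 1.06×10^14 t = 1.060×10^17 kg; m₂ = 13.3 t = 13300 kg; G = 6.674×10^-11 N·m²/kg².
r = 289.8 m
289.8 m × (1 mi / 1609 m) = 0.1801 mi

0.180 mi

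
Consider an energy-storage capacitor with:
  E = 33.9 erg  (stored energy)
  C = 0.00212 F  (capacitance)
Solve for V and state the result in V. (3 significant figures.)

0.0566 V

Rearranging: V = √(2E/C).
E = 33.9 erg = 3.390×10^-6 J; C = 0.00212 F.
V = 0.05655 V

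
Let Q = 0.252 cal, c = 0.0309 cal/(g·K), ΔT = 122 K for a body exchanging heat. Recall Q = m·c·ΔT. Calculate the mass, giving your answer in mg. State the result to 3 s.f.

66.8 mg

Rearranging: m = Q/(c·ΔT).
Q = 0.252 cal = 1.054 J; c = 0.0309 cal/(g·K) = 129.3 J/(kg·K); ΔT = 122 K.
m = 6.685×10^-5 kg
6.685×10^-5 kg × (1 mg / 1.000×10^-6 kg) = 66.85 mg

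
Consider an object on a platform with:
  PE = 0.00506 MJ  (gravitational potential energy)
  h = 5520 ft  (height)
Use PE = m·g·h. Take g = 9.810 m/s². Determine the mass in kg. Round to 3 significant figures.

0.307 kg

Solving PE = m·g·h for m: m = PE/(g·h).
PE = 0.00506 MJ = 5060 J; h = 5520 ft = 1682 m; g = 9.810 m/s².
m = 0.3066 kg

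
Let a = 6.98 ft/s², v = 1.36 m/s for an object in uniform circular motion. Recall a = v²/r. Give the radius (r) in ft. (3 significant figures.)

Rearranging a = v²/r for r: r = v²/a.
a = 6.98 ft/s² = 2.128 m/s²; v = 1.36 m/s.
r = 0.8694 m
0.8694 m × (1 ft / 0.3048 m) = 2.852 ft

2.85 ft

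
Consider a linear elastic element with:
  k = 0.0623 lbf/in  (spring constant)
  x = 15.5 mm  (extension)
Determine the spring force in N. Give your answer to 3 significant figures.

0.169 N

Directly: F = kx.
k = 0.0623 lbf/in = 10.91 N/m; x = 15.5 mm = 0.01550 m.
F = 0.1691 N  (the unit combination reduces to kg·m/s² = N)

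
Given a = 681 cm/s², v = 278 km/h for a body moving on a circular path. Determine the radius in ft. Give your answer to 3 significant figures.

2870 ft

Rearranging: r = v²/a.
a = 681 cm/s² = 6.810 m/s²; v = 278 km/h = 77.22 m/s.
r = 875.7 m
875.7 m × (1 ft / 0.3048 m) = 2873 ft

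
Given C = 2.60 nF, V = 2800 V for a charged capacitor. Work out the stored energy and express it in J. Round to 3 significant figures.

Directly: E = ½CV².
C = 2.60 nF = 2.600×10^-9 F; V = 2800 V.
E = 0.01019 J

0.0102 J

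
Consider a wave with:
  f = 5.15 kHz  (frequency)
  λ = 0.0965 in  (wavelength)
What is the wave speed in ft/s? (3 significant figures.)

41.4 ft/s

Directly: v = fλ.
f = 5.15 kHz = 5150 Hz; λ = 0.0965 in = 0.002451 m.
v = 12.62 m/s
12.62 m/s × (1 ft/s / 0.3048 m/s) = 41.41 ft/s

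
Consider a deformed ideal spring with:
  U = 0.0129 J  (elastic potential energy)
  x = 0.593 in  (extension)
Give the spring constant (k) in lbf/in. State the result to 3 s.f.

0.649 lbf/in

Rearranging U = ½k·x² for k: k = 2U/x².
U = 0.0129 J; x = 0.593 in = 0.01506 m.
k = 113.7 N/m
113.7 N/m × (1 lbf/in / 175.1 N/m) = 0.6494 lbf/in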